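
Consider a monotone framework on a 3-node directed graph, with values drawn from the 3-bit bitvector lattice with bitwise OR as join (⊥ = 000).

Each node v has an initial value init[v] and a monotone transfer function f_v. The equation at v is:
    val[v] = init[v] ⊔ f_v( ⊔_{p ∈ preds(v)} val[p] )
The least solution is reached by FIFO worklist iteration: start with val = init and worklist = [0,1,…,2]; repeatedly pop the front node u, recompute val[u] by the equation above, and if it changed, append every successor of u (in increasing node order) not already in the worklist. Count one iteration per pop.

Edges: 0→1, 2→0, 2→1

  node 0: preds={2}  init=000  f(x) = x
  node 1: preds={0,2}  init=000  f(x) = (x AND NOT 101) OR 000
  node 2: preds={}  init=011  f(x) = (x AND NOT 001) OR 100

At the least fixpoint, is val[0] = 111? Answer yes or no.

yes

Iteration log — 5 steps:
  step 1. node 0  ⊔preds=011  new=011  old=000  +wl: 
  step 2. node 1  ⊔preds=011  new=010  old=000  +wl: 
  step 3. node 2  ⊔preds=000  new=111  old=011  +wl: 0,1
  step 4. node 0  ⊔preds=111  new=111  old=011  +wl: 
  step 5. node 1  ⊔preds=111  new=010  stable

Least fixpoint reached:
  node 0: 111
  node 1: 010
  node 2: 111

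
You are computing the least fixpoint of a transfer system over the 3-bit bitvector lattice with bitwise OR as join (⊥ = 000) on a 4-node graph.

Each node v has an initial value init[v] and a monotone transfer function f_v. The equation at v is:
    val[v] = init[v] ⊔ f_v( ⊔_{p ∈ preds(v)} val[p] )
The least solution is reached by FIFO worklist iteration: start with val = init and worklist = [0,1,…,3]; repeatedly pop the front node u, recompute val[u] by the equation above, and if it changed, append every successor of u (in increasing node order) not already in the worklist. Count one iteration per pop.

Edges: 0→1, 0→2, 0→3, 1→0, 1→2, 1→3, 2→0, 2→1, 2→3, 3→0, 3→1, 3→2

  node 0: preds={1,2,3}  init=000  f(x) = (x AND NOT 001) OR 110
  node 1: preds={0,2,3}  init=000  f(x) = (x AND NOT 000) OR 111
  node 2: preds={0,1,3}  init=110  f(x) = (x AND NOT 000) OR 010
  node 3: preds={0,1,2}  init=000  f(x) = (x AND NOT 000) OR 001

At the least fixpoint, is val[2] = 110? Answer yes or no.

no

Iteration log — 7 steps:
  step 1. node 0  ⊔preds=110  new=110  old=000  +wl: 
  step 2. node 1  ⊔preds=110  new=111  old=000  +wl: 0
  step 3. node 2  ⊔preds=111  new=111  old=110  +wl: 1
  step 4. node 3  ⊔preds=111  new=111  old=000  +wl: 2
  step 5. node 0  ⊔preds=111  new=110  stable
  step 6. node 1  ⊔preds=111  new=111  stable
  step 7. node 2  ⊔preds=111  new=111  stable

Least fixpoint reached:
  node 0: 110
  node 1: 111
  node 2: 111
  node 3: 111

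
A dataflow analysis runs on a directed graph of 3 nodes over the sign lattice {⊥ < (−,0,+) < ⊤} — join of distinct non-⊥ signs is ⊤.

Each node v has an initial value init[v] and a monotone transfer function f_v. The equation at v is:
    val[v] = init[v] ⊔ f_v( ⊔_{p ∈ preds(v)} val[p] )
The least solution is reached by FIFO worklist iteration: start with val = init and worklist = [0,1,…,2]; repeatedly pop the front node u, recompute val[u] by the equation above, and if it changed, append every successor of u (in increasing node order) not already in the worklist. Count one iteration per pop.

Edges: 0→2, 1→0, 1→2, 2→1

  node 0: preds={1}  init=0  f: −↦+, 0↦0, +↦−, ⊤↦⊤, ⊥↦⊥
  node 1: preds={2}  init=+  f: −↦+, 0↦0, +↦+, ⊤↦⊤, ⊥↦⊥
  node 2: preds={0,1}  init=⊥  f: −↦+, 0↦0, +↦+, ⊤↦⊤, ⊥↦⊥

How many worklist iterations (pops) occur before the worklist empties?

Trace (6 dequeues):
  [1] u=0 | in + | out ⊤ | prev 0 | push {}
  [2] u=1 | in ⊥ | out + | ==
  [3] u=2 | in ⊤ | out ⊤ | prev ⊥ | push {1}
  [4] u=1 | in ⊤ | out ⊤ | prev + | push {0,2}
  [5] u=0 | in ⊤ | out ⊤ | ==
  [6] u=2 | in ⊤ | out ⊤ | ==

Converged values:
  [0] ⊤
  [1] ⊤
  [2] ⊤

6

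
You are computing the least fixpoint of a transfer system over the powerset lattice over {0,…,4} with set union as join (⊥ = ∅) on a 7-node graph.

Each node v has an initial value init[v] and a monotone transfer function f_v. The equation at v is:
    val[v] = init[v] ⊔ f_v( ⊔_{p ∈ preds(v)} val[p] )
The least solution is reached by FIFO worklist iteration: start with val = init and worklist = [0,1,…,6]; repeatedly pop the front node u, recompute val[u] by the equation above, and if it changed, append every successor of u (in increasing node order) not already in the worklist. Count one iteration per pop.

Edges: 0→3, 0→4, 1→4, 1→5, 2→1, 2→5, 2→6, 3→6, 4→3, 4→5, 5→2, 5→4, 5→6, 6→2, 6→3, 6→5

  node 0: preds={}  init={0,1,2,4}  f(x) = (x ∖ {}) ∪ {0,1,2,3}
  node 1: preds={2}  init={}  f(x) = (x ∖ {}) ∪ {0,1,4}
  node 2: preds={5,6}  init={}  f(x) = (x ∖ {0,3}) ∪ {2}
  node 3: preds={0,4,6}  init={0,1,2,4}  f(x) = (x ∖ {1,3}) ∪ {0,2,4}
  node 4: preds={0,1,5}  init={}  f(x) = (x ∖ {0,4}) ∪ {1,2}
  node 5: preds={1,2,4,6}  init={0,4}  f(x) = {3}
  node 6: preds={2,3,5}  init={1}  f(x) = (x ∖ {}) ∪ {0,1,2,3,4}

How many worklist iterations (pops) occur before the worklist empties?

Trace (12 dequeues):
  [1] u=0 | in {} | out {0,1,2,3,4} | prev {0,1,2,4} | push {}
  [2] u=1 | in {} | out {0,1,4} | prev {} | push {}
  [3] u=2 | in {0,1,4} | out {1,2,4} | prev {} | push {1}
  [4] u=3 | in {0,1,2,3,4} | out {0,1,2,4} | ==
  [5] u=4 | in {0,1,2,3,4} | out {1,2,3} | prev {} | push {3}
  [6] u=5 | in {0,1,2,3,4} | out {0,3,4} | prev {0,4} | push {2,4}
  [7] u=6 | in {0,1,2,3,4} | out {0,1,2,3,4} | prev {1} | push {5}
  [8] u=1 | in {1,2,4} | out {0,1,2,4} | prev {0,1,4} | push {}
  [9] u=3 | in {0,1,2,3,4} | out {0,1,2,4} | ==
  [10] u=2 | in {0,1,2,3,4} | out {1,2,4} | ==
  [11] u=4 | in {0,1,2,3,4} | out {1,2,3} | ==
  [12] u=5 | in {0,1,2,3,4} | out {0,3,4} | ==

Converged values:
  [0] {0,1,2,3,4}
  [1] {0,1,2,4}
  [2] {1,2,4}
  [3] {0,1,2,4}
  [4] {1,2,3}
  [5] {0,3,4}
  [6] {0,1,2,3,4}

12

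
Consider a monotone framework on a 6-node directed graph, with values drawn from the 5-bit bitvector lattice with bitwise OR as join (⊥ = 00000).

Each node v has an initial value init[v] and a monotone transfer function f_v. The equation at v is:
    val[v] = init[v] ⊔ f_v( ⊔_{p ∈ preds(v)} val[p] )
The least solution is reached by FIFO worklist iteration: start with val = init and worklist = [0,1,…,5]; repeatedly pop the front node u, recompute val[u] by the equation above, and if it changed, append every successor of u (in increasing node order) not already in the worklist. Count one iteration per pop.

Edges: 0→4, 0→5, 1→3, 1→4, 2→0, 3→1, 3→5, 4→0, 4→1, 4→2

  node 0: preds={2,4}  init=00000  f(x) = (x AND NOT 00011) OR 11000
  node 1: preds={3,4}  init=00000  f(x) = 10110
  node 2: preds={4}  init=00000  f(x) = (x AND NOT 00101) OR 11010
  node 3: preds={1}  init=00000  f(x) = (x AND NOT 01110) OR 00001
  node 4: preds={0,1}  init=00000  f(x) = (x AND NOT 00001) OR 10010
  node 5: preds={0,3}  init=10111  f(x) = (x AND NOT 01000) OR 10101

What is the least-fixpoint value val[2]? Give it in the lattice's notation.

Trace (11 dequeues):
  [1] u=0 | in 00000 | out 11000 | prev 00000 | push {}
  [2] u=1 | in 00000 | out 10110 | prev 00000 | push {}
  [3] u=2 | in 00000 | out 11010 | prev 00000 | push {0}
  [4] u=3 | in 10110 | out 10001 | prev 00000 | push {1}
  [5] u=4 | in 11110 | out 11110 | prev 00000 | push {2}
  [6] u=5 | in 11001 | out 10111 | ==
  [7] u=0 | in 11110 | out 11100 | prev 11000 | push {4,5}
  [8] u=1 | in 11111 | out 10110 | ==
  [9] u=2 | in 11110 | out 11010 | ==
  [10] u=4 | in 11110 | out 11110 | ==
  [11] u=5 | in 11101 | out 10111 | ==

Converged values:
  [0] 11100
  [1] 10110
  [2] 11010
  [3] 10001
  [4] 11110
  [5] 10111

11010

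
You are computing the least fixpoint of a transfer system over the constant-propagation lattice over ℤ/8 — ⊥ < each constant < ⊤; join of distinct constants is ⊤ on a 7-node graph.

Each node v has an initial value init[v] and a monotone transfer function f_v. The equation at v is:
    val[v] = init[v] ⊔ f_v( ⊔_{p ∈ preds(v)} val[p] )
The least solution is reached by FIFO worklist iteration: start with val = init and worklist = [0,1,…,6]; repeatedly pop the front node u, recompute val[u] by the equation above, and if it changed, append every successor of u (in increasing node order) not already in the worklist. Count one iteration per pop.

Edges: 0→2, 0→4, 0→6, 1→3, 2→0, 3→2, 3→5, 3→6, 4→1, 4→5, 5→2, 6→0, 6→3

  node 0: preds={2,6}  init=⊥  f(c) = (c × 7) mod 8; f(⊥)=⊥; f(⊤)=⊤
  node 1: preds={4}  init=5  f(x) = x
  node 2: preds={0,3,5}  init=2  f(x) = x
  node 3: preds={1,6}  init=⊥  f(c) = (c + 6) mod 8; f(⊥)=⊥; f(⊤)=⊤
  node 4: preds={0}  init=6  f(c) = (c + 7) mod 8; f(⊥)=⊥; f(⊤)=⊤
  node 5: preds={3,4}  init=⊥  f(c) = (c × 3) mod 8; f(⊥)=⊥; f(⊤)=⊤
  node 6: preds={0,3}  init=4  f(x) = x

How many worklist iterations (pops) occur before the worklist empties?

11

Iteration log — 11 steps:
  step 1. node 0  ⊔preds=⊤  new=⊤  old=⊥  +wl: 
  step 2. node 1  ⊔preds=6  new=⊤  old=5  +wl: 
  step 3. node 2  ⊔preds=⊤  new=⊤  old=2  +wl: 0
  step 4. node 3  ⊔preds=⊤  new=⊤  old=⊥  +wl: 2
  step 5. node 4  ⊔preds=⊤  new=⊤  old=6  +wl: 1
  step 6. node 5  ⊔preds=⊤  new=⊤  old=⊥  +wl: 
  step 7. node 6  ⊔preds=⊤  new=⊤  old=4  +wl: 3
  step 8. node 0  ⊔preds=⊤  new=⊤  stable
  step 9. node 2  ⊔preds=⊤  new=⊤  stable
  step 10. node 1  ⊔preds=⊤  new=⊤  stable
  step 11. node 3  ⊔preds=⊤  new=⊤  stable

Least fixpoint reached:
  node 0: ⊤
  node 1: ⊤
  node 2: ⊤
  node 3: ⊤
  node 4: ⊤
  node 5: ⊤
  node 6: ⊤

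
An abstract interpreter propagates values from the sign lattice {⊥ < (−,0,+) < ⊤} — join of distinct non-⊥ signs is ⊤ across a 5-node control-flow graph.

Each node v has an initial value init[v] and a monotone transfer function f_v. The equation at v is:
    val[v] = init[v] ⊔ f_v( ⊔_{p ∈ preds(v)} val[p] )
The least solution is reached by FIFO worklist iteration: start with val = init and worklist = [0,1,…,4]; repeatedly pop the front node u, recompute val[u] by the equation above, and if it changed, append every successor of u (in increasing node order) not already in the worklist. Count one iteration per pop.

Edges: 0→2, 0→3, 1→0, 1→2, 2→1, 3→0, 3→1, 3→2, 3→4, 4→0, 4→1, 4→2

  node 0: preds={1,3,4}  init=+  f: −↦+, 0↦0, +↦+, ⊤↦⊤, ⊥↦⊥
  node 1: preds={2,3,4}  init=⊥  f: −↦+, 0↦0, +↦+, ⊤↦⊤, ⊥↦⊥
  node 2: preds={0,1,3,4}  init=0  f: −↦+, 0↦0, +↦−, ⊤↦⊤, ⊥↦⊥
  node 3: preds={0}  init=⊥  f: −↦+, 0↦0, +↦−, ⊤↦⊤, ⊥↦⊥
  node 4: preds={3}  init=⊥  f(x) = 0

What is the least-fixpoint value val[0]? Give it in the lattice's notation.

⊤

Worklist (13 pops):
  #1 pop 0: in=⊥ → + (no change)
  #2 pop 1: in=0 → 0 (was ⊥); enqueue [0]
  #3 pop 2: in=⊤ → ⊤ (was 0); enqueue [1]
  #4 pop 3: in=+ → − (was ⊥); enqueue [2]
  #5 pop 4: in=− → 0 (was ⊥); enqueue []
  #6 pop 0: in=⊤ → ⊤ (was +); enqueue [3]
  #7 pop 1: in=⊤ → ⊤ (was 0); enqueue [0]
  #8 pop 2: in=⊤ → ⊤ (no change)
  #9 pop 3: in=⊤ → ⊤ (was −); enqueue [1,2,4]
  #10 pop 0: in=⊤ → ⊤ (no change)
  #11 pop 1: in=⊤ → ⊤ (no change)
  #12 pop 2: in=⊤ → ⊤ (no change)
  #13 pop 4: in=⊤ → 0 (no change)

Fixpoint:
  val[0] = ⊤
  val[1] = ⊤
  val[2] = ⊤
  val[3] = ⊤
  val[4] = 0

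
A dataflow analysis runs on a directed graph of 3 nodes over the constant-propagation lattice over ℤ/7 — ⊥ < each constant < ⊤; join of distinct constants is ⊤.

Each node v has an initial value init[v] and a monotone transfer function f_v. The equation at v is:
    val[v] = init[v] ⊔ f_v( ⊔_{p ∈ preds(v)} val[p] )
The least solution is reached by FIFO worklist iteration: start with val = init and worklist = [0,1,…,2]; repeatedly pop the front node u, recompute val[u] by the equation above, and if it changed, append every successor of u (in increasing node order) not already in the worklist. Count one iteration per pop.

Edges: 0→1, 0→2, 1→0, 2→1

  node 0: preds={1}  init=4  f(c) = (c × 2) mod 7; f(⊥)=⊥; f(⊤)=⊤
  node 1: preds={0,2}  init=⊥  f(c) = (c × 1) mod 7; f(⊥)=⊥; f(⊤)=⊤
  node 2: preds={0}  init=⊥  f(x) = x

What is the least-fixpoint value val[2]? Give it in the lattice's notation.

⊤

Worklist (8 pops):
  #1 pop 0: in=⊥ → 4 (no change)
  #2 pop 1: in=4 → 4 (was ⊥); enqueue [0]
  #3 pop 2: in=4 → 4 (was ⊥); enqueue [1]
  #4 pop 0: in=4 → ⊤ (was 4); enqueue [2]
  #5 pop 1: in=⊤ → ⊤ (was 4); enqueue [0]
  #6 pop 2: in=⊤ → ⊤ (was 4); enqueue [1]
  #7 pop 0: in=⊤ → ⊤ (no change)
  #8 pop 1: in=⊤ → ⊤ (no change)

Fixpoint:
  val[0] = ⊤
  val[1] = ⊤
  val[2] = ⊤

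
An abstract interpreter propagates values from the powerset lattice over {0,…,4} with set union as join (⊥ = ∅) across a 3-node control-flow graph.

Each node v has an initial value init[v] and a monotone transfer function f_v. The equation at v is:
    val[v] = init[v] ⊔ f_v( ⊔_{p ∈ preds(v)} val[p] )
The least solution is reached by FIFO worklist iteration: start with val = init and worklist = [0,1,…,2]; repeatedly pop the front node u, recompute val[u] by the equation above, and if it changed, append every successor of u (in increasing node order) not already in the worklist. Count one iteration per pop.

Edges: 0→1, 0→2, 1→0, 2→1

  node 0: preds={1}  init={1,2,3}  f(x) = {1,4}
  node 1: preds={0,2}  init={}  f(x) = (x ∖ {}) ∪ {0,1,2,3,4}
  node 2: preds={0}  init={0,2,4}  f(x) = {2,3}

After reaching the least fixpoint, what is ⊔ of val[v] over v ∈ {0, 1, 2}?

Trace (5 dequeues):
  [1] u=0 | in {} | out {1,2,3,4} | prev {1,2,3} | push {}
  [2] u=1 | in {0,1,2,3,4} | out {0,1,2,3,4} | prev {} | push {0}
  [3] u=2 | in {1,2,3,4} | out {0,2,3,4} | prev {0,2,4} | push {1}
  [4] u=0 | in {0,1,2,3,4} | out {1,2,3,4} | ==
  [5] u=1 | in {0,1,2,3,4} | out {0,1,2,3,4} | ==

Converged values:
  [0] {1,2,3,4}
  [1] {0,1,2,3,4}
  [2] {0,2,3,4}

{0,1,2,3,4}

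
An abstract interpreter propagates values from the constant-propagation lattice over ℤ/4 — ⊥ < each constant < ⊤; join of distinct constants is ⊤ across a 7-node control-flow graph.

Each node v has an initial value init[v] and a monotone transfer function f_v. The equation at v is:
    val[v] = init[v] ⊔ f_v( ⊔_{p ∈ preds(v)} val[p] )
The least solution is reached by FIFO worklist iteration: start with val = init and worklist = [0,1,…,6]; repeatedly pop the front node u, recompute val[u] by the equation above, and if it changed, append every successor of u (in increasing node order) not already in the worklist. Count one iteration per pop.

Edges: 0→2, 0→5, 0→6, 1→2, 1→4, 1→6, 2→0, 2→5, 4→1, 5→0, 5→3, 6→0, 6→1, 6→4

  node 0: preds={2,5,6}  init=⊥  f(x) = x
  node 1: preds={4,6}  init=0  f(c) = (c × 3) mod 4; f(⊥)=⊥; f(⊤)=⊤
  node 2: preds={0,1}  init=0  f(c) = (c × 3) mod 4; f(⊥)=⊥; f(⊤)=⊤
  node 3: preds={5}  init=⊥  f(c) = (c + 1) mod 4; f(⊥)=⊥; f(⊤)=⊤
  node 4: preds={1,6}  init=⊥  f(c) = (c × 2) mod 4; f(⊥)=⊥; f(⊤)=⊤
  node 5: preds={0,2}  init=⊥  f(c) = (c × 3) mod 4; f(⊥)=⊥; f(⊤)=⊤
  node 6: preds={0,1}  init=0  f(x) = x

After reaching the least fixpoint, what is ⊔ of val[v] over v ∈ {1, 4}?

Worklist (10 pops):
  #1 pop 0: in=0 → 0 (was ⊥); enqueue []
  #2 pop 1: in=0 → 0 (no change)
  #3 pop 2: in=0 → 0 (no change)
  #4 pop 3: in=⊥ → ⊥ (no change)
  #5 pop 4: in=0 → 0 (was ⊥); enqueue [1]
  #6 pop 5: in=0 → 0 (was ⊥); enqueue [0,3]
  #7 pop 6: in=0 → 0 (no change)
  #8 pop 1: in=0 → 0 (no change)
  #9 pop 0: in=0 → 0 (no change)
  #10 pop 3: in=0 → 1 (was ⊥); enqueue []

Fixpoint:
  val[0] = 0
  val[1] = 0
  val[2] = 0
  val[3] = 1
  val[4] = 0
  val[5] = 0
  val[6] = 0

0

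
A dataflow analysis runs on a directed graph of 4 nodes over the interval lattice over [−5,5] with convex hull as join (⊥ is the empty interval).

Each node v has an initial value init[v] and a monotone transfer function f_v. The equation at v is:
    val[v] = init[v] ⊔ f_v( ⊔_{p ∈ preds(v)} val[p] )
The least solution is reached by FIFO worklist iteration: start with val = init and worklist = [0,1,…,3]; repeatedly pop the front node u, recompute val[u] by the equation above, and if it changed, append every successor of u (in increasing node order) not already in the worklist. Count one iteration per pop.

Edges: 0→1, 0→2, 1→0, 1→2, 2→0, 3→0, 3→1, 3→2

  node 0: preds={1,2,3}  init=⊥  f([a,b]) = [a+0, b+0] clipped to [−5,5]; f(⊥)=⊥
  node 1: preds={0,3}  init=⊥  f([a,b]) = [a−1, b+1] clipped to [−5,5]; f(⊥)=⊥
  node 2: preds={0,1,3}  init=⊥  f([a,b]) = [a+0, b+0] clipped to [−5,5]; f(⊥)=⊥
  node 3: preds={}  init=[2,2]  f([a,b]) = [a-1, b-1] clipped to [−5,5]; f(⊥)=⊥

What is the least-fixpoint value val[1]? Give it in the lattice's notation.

Iteration log — 25 steps:
  step 1. node 0  ⊔preds=[2,2]  new=[2,2]  old=⊥  +wl: 
  step 2. node 1  ⊔preds=[2,2]  new=[1,3]  old=⊥  +wl: 0
  step 3. node 2  ⊔preds=[1,3]  new=[1,3]  old=⊥  +wl: 
  step 4. node 3  ⊔preds=⊥  new=[2,2]  stable
  step 5. node 0  ⊔preds=[1,3]  new=[1,3]  old=[2,2]  +wl: 1,2
  step 6. node 1  ⊔preds=[1,3]  new=[0,4]  old=[1,3]  +wl: 0
  step 7. node 2  ⊔preds=[0,4]  new=[0,4]  old=[1,3]  +wl: 
  step 8. node 0  ⊔preds=[0,4]  new=[0,4]  old=[1,3]  +wl: 1,2
  step 9. node 1  ⊔preds=[0,4]  new=[-1,5]  old=[0,4]  +wl: 0
  step 10. node 2  ⊔preds=[-1,5]  new=[-1,5]  old=[0,4]  +wl: 
  step 11. node 0  ⊔preds=[-1,5]  new=[-1,5]  old=[0,4]  +wl: 1,2
  step 12. node 1  ⊔preds=[-1,5]  new=[-2,5]  old=[-1,5]  +wl: 0
  step 13. node 2  ⊔preds=[-2,5]  new=[-2,5]  old=[-1,5]  +wl: 
  step 14. node 0  ⊔preds=[-2,5]  new=[-2,5]  old=[-1,5]  +wl: 1,2
  step 15. node 1  ⊔preds=[-2,5]  new=[-3,5]  old=[-2,5]  +wl: 0
  step 16. node 2  ⊔preds=[-3,5]  new=[-3,5]  old=[-2,5]  +wl: 
  step 17. node 0  ⊔preds=[-3,5]  new=[-3,5]  old=[-2,5]  +wl: 1,2
  step 18. node 1  ⊔preds=[-3,5]  new=[-4,5]  old=[-3,5]  +wl: 0
  step 19. node 2  ⊔preds=[-4,5]  new=[-4,5]  old=[-3,5]  +wl: 
  step 20. node 0  ⊔preds=[-4,5]  new=[-4,5]  old=[-3,5]  +wl: 1,2
  step 21. node 1  ⊔preds=[-4,5]  new=[-5,5]  old=[-4,5]  +wl: 0
  step 22. node 2  ⊔preds=[-5,5]  new=[-5,5]  old=[-4,5]  +wl: 
  step 23. node 0  ⊔preds=[-5,5]  new=[-5,5]  old=[-4,5]  +wl: 1,2
  step 24. node 1  ⊔preds=[-5,5]  new=[-5,5]  stable
  step 25. node 2  ⊔preds=[-5,5]  new=[-5,5]  stable

Least fixpoint reached:
  node 0: [-5,5]
  node 1: [-5,5]
  node 2: [-5,5]
  node 3: [2,2]

[-5,5]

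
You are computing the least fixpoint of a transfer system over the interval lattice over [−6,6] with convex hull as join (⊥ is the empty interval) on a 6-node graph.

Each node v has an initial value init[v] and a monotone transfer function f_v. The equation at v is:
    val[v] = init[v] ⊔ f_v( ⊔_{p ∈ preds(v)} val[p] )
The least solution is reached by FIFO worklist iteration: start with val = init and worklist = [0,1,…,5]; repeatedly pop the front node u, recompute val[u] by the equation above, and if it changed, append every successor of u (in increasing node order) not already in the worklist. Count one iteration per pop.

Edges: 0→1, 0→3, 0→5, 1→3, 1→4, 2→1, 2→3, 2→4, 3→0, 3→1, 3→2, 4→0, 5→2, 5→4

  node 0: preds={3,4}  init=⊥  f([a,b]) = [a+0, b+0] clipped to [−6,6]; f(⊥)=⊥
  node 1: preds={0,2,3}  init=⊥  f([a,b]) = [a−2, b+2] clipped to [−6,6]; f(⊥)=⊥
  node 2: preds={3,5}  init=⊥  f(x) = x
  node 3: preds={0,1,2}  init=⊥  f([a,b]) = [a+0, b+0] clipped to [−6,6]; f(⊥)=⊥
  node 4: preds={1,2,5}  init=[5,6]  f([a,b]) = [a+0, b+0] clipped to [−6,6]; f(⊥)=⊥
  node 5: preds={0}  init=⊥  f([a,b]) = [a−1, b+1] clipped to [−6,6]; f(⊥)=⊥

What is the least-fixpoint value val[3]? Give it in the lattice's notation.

[-6,6]

Worklist (43 pops):
  #1 pop 0: in=[5,6] → [5,6] (was ⊥); enqueue []
  #2 pop 1: in=[5,6] → [3,6] (was ⊥); enqueue []
  #3 pop 2: in=⊥ → ⊥ (no change)
  #4 pop 3: in=[3,6] → [3,6] (was ⊥); enqueue [0,1,2]
  #5 pop 4: in=[3,6] → [3,6] (was [5,6]); enqueue []
  #6 pop 5: in=[5,6] → [4,6] (was ⊥); enqueue [4]
  #7 pop 0: in=[3,6] → [3,6] (was [5,6]); enqueue [3,5]
  #8 pop 1: in=[3,6] → [1,6] (was [3,6]); enqueue []
  #9 pop 2: in=[3,6] → [3,6] (was ⊥); enqueue [1]
  #10 pop 4: in=[1,6] → [1,6] (was [3,6]); enqueue [0]
  #11 pop 3: in=[1,6] → [1,6] (was [3,6]); enqueue [2]
  #12 pop 5: in=[3,6] → [2,6] (was [4,6]); enqueue [4]
  #13 pop 1: in=[1,6] → [-1,6] (was [1,6]); enqueue [3]
  #14 pop 0: in=[1,6] → [1,6] (was [3,6]); enqueue [1,5]
  #15 pop 2: in=[1,6] → [1,6] (was [3,6]); enqueue []
  #16 pop 4: in=[-1,6] → [-1,6] (was [1,6]); enqueue [0]
  #17 pop 3: in=[-1,6] → [-1,6] (was [1,6]); enqueue [2]
  #18 pop 1: in=[-1,6] → [-3,6] (was [-1,6]); enqueue [3,4]
  #19 pop 5: in=[1,6] → [0,6] (was [2,6]); enqueue []
  #20 pop 0: in=[-1,6] → [-1,6] (was [1,6]); enqueue [1,5]
  #21 pop 2: in=[-1,6] → [-1,6] (was [1,6]); enqueue []
  #22 pop 3: in=[-3,6] → [-3,6] (was [-1,6]); enqueue [0,2]
  #23 pop 4: in=[-3,6] → [-3,6] (was [-1,6]); enqueue []
  #24 pop 1: in=[-3,6] → [-5,6] (was [-3,6]); enqueue [3,4]
  #25 pop 5: in=[-1,6] → [-2,6] (was [0,6]); enqueue []
  #26 pop 0: in=[-3,6] → [-3,6] (was [-1,6]); enqueue [1,5]
  #27 pop 2: in=[-3,6] → [-3,6] (was [-1,6]); enqueue []
  #28 pop 3: in=[-5,6] → [-5,6] (was [-3,6]); enqueue [0,2]
  #29 pop 4: in=[-5,6] → [-5,6] (was [-3,6]); enqueue []
  #30 pop 1: in=[-5,6] → [-6,6] (was [-5,6]); enqueue [3,4]
  #31 pop 5: in=[-3,6] → [-4,6] (was [-2,6]); enqueue []
  #32 pop 0: in=[-5,6] → [-5,6] (was [-3,6]); enqueue [1,5]
  #33 pop 2: in=[-5,6] → [-5,6] (was [-3,6]); enqueue []
  #34 pop 3: in=[-6,6] → [-6,6] (was [-5,6]); enqueue [0,2]
  #35 pop 4: in=[-6,6] → [-6,6] (was [-5,6]); enqueue []
  #36 pop 1: in=[-6,6] → [-6,6] (no change)
  #37 pop 5: in=[-5,6] → [-6,6] (was [-4,6]); enqueue [4]
  #38 pop 0: in=[-6,6] → [-6,6] (was [-5,6]); enqueue [1,3,5]
  #39 pop 2: in=[-6,6] → [-6,6] (was [-5,6]); enqueue []
  #40 pop 4: in=[-6,6] → [-6,6] (no change)
  #41 pop 1: in=[-6,6] → [-6,6] (no change)
  #42 pop 3: in=[-6,6] → [-6,6] (no change)
  #43 pop 5: in=[-6,6] → [-6,6] (no change)

Fixpoint:
  val[0] = [-6,6]
  val[1] = [-6,6]
  val[2] = [-6,6]
  val[3] = [-6,6]
  val[4] = [-6,6]
  val[5] = [-6,6]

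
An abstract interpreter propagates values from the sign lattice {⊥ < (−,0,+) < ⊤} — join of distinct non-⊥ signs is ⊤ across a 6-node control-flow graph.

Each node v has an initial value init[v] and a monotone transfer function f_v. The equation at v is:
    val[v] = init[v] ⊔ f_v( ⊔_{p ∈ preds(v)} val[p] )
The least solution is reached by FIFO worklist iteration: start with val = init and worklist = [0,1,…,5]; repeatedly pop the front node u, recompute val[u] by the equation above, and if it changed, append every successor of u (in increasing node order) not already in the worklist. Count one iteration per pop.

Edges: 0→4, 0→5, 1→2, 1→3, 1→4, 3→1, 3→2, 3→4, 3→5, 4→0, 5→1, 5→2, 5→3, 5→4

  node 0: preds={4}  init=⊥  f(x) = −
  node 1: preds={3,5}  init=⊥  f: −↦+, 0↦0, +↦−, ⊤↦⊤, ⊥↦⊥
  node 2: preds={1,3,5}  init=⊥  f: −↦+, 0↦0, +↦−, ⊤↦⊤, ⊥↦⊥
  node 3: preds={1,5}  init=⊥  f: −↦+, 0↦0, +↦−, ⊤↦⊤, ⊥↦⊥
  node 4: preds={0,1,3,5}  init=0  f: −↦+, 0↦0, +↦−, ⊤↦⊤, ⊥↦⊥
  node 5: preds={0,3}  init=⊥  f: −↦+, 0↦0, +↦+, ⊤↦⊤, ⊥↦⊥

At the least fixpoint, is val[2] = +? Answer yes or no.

no

Iteration log — 18 steps:
  step 1. node 0  ⊔preds=0  new=−  old=⊥  +wl: 
  step 2. node 1  ⊔preds=⊥  new=⊥  stable
  step 3. node 2  ⊔preds=⊥  new=⊥  stable
  step 4. node 3  ⊔preds=⊥  new=⊥  stable
  step 5. node 4  ⊔preds=−  new=⊤  old=0  +wl: 0
  step 6. node 5  ⊔preds=−  new=+  old=⊥  +wl: 1,2,3,4
  step 7. node 0  ⊔preds=⊤  new=−  stable
  step 8. node 1  ⊔preds=+  new=−  old=⊥  +wl: 
  step 9. node 2  ⊔preds=⊤  new=⊤  old=⊥  +wl: 
  step 10. node 3  ⊔preds=⊤  new=⊤  old=⊥  +wl: 1,2,5
  step 11. node 4  ⊔preds=⊤  new=⊤  stable
  step 12. node 1  ⊔preds=⊤  new=⊤  old=−  +wl: 3,4
  step 13. node 2  ⊔preds=⊤  new=⊤  stable
  step 14. node 5  ⊔preds=⊤  new=⊤  old=+  +wl: 1,2
  step 15. node 3  ⊔preds=⊤  new=⊤  stable
  step 16. node 4  ⊔preds=⊤  new=⊤  stable
  step 17. node 1  ⊔preds=⊤  new=⊤  stable
  step 18. node 2  ⊔preds=⊤  new=⊤  stable

Least fixpoint reached:
  node 0: −
  node 1: ⊤
  node 2: ⊤
  node 3: ⊤
  node 4: ⊤
  node 5: ⊤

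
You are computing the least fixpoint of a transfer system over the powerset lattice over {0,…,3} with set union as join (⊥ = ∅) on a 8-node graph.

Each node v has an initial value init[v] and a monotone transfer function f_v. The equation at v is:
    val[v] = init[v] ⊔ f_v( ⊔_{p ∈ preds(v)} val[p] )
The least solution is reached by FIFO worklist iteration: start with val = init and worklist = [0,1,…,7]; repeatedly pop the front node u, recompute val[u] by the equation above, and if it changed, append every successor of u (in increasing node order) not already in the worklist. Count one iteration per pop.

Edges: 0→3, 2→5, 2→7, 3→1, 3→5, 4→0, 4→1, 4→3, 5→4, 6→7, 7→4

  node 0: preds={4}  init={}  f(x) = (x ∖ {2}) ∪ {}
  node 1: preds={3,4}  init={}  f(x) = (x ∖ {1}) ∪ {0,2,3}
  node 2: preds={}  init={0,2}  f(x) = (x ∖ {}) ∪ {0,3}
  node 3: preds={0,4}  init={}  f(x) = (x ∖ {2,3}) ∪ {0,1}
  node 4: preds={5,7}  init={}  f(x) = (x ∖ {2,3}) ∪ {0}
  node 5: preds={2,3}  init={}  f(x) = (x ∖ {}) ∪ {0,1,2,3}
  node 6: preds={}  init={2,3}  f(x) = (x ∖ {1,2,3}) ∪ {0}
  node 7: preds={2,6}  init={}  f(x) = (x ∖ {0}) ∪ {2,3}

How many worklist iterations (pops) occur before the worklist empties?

Worklist (15 pops):
  #1 pop 0: in={} → {} (no change)
  #2 pop 1: in={} → {0,2,3} (was {}); enqueue []
  #3 pop 2: in={} → {0,2,3} (was {0,2}); enqueue []
  #4 pop 3: in={} → {0,1} (was {}); enqueue [1]
  #5 pop 4: in={} → {0} (was {}); enqueue [0,3]
  #6 pop 5: in={0,1,2,3} → {0,1,2,3} (was {}); enqueue [4]
  #7 pop 6: in={} → {0,2,3} (was {2,3}); enqueue []
  #8 pop 7: in={0,2,3} → {2,3} (was {}); enqueue []
  #9 pop 1: in={0,1} → {0,2,3} (no change)
  #10 pop 0: in={0} → {0} (was {}); enqueue []
  #11 pop 3: in={0} → {0,1} (no change)
  #12 pop 4: in={0,1,2,3} → {0,1} (was {0}); enqueue [0,1,3]
  #13 pop 0: in={0,1} → {0,1} (was {0}); enqueue []
  #14 pop 1: in={0,1} → {0,2,3} (no change)
  #15 pop 3: in={0,1} → {0,1} (no change)

Fixpoint:
  val[0] = {0,1}
  val[1] = {0,2,3}
  val[2] = {0,2,3}
  val[3] = {0,1}
  val[4] = {0,1}
  val[5] = {0,1,2,3}
  val[6] = {0,2,3}
  val[7] = {2,3}

15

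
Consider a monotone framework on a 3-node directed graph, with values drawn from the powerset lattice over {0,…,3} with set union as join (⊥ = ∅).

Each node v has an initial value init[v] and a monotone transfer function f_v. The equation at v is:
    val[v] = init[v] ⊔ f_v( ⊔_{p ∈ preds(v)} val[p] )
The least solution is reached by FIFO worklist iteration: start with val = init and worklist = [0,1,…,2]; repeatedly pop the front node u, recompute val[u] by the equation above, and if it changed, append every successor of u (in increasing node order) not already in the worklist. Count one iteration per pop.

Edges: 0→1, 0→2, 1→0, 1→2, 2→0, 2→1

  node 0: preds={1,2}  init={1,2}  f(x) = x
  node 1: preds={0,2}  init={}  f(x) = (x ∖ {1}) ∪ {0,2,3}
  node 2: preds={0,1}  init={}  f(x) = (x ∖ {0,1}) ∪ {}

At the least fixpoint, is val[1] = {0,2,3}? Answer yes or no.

yes

Iteration log — 6 steps:
  step 1. node 0  ⊔preds={}  new={1,2}  stable
  step 2. node 1  ⊔preds={1,2}  new={0,2,3}  old={}  +wl: 0
  step 3. node 2  ⊔preds={0,1,2,3}  new={2,3}  old={}  +wl: 1
  step 4. node 0  ⊔preds={0,2,3}  new={0,1,2,3}  old={1,2}  +wl: 2
  step 5. node 1  ⊔preds={0,1,2,3}  new={0,2,3}  stable
  step 6. node 2  ⊔preds={0,1,2,3}  new={2,3}  stable

Least fixpoint reached:
  node 0: {0,1,2,3}
  node 1: {0,2,3}
  node 2: {2,3}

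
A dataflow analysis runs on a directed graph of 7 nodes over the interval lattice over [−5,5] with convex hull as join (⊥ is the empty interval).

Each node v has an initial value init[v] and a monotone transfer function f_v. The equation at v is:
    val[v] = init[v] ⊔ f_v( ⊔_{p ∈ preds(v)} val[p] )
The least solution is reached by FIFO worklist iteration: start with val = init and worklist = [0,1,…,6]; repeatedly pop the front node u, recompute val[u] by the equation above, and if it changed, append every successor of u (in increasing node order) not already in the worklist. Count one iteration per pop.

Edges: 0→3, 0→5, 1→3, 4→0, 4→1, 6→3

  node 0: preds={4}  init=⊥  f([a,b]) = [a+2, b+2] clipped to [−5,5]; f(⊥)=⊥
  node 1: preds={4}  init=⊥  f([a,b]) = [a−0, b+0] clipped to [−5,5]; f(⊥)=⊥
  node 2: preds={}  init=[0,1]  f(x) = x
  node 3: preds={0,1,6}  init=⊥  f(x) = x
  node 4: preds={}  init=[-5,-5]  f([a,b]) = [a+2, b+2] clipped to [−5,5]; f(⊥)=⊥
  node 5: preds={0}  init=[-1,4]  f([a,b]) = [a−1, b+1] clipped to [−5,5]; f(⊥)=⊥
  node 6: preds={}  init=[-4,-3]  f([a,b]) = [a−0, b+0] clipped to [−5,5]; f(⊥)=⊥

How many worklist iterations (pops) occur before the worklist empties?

7

Worklist (7 pops):
  #1 pop 0: in=[-5,-5] → [-3,-3] (was ⊥); enqueue []
  #2 pop 1: in=[-5,-5] → [-5,-5] (was ⊥); enqueue []
  #3 pop 2: in=⊥ → [0,1] (no change)
  #4 pop 3: in=[-5,-3] → [-5,-3] (was ⊥); enqueue []
  #5 pop 4: in=⊥ → [-5,-5] (no change)
  #6 pop 5: in=[-3,-3] → [-4,4] (was [-1,4]); enqueue []
  #7 pop 6: in=⊥ → [-4,-3] (no change)

Fixpoint:
  val[0] = [-3,-3]
  val[1] = [-5,-5]
  val[2] = [0,1]
  val[3] = [-5,-3]
  val[4] = [-5,-5]
  val[5] = [-4,4]
  val[6] = [-4,-3]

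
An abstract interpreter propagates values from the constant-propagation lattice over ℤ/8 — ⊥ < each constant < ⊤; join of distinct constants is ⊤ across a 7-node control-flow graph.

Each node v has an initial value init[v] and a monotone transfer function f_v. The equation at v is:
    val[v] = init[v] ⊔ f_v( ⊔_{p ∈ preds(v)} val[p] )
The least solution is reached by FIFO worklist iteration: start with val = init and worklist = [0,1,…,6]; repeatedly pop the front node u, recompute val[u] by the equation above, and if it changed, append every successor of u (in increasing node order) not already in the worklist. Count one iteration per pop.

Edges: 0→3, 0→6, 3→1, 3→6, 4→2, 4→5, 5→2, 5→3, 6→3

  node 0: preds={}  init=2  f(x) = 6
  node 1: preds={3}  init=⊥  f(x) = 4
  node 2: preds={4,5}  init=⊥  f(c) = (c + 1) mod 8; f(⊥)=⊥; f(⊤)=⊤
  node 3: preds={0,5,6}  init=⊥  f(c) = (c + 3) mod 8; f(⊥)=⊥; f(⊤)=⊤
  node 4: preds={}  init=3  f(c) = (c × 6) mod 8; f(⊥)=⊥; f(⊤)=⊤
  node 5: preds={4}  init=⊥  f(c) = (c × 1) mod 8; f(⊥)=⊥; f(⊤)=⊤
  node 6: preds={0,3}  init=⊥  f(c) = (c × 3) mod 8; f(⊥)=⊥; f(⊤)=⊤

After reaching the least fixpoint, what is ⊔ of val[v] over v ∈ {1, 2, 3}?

Trace (10 dequeues):
  [1] u=0 | in ⊥ | out ⊤ | prev 2 | push {}
  [2] u=1 | in ⊥ | out 4 | prev ⊥ | push {}
  [3] u=2 | in 3 | out 4 | prev ⊥ | push {}
  [4] u=3 | in ⊤ | out ⊤ | prev ⊥ | push {1}
  [5] u=4 | in ⊥ | out 3 | ==
  [6] u=5 | in 3 | out 3 | prev ⊥ | push {2,3}
  [7] u=6 | in ⊤ | out ⊤ | prev ⊥ | push {}
  [8] u=1 | in ⊤ | out 4 | ==
  [9] u=2 | in 3 | out 4 | ==
  [10] u=3 | in ⊤ | out ⊤ | ==

Converged values:
  [0] ⊤
  [1] 4
  [2] 4
  [3] ⊤
  [4] 3
  [5] 3
  [6] ⊤

⊤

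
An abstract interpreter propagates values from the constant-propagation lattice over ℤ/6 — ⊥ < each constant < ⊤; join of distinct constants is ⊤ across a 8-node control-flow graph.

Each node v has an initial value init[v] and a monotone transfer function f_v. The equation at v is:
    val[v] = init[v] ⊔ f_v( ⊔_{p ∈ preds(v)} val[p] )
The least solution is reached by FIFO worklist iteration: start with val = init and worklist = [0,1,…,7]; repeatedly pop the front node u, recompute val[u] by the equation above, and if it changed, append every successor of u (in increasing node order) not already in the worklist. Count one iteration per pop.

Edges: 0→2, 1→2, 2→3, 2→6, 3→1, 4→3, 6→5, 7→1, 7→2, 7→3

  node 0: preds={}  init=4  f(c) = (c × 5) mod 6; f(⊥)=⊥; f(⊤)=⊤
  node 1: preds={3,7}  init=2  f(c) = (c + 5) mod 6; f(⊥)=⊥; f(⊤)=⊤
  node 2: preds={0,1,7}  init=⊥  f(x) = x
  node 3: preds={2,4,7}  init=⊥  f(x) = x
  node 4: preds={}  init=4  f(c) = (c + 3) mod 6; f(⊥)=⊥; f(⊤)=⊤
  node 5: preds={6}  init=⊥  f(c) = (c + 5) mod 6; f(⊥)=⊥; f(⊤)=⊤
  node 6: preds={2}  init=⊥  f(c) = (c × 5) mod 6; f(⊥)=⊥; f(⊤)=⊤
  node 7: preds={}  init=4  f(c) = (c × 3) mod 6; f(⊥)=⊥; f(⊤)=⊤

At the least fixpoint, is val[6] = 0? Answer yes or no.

Trace (10 dequeues):
  [1] u=0 | in ⊥ | out 4 | ==
  [2] u=1 | in 4 | out ⊤ | prev 2 | push {}
  [3] u=2 | in ⊤ | out ⊤ | prev ⊥ | push {}
  [4] u=3 | in ⊤ | out ⊤ | prev ⊥ | push {1}
  [5] u=4 | in ⊥ | out 4 | ==
  [6] u=5 | in ⊥ | out ⊥ | ==
  [7] u=6 | in ⊤ | out ⊤ | prev ⊥ | push {5}
  [8] u=7 | in ⊥ | out 4 | ==
  [9] u=1 | in ⊤ | out ⊤ | ==
  [10] u=5 | in ⊤ | out ⊤ | prev ⊥ | push {}

Converged values:
  [0] 4
  [1] ⊤
  [2] ⊤
  [3] ⊤
  [4] 4
  [5] ⊤
  [6] ⊤
  [7] 4

no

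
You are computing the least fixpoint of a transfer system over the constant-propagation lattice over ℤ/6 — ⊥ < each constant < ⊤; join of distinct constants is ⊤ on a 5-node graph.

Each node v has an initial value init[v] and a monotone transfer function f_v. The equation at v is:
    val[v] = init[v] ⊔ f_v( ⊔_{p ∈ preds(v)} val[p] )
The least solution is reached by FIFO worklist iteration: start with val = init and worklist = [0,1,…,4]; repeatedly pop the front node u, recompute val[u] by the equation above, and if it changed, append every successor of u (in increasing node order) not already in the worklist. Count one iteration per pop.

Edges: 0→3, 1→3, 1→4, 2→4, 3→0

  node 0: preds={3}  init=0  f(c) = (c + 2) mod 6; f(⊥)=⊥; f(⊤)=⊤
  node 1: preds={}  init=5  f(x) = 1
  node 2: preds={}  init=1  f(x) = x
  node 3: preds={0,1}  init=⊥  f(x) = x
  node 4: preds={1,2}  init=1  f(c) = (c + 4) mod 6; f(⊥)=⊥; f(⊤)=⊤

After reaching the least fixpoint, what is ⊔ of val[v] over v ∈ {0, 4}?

Trace (7 dequeues):
  [1] u=0 | in ⊥ | out 0 | ==
  [2] u=1 | in ⊥ | out ⊤ | prev 5 | push {}
  [3] u=2 | in ⊥ | out 1 | ==
  [4] u=3 | in ⊤ | out ⊤ | prev ⊥ | push {0}
  [5] u=4 | in ⊤ | out ⊤ | prev 1 | push {}
  [6] u=0 | in ⊤ | out ⊤ | prev 0 | push {3}
  [7] u=3 | in ⊤ | out ⊤ | ==

Converged values:
  [0] ⊤
  [1] ⊤
  [2] 1
  [3] ⊤
  [4] ⊤

⊤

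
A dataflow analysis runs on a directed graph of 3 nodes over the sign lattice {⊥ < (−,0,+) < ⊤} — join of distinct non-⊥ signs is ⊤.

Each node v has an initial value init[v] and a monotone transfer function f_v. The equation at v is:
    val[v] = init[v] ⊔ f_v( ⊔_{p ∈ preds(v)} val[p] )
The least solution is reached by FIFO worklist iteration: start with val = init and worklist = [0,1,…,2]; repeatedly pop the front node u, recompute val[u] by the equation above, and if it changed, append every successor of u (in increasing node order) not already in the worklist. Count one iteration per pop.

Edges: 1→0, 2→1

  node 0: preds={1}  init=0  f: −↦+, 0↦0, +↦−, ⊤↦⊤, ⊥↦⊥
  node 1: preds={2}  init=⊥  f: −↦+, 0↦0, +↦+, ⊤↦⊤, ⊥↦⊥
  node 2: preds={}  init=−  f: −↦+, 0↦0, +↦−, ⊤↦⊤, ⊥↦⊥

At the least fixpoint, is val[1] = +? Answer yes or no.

Trace (4 dequeues):
  [1] u=0 | in ⊥ | out 0 | ==
  [2] u=1 | in − | out + | prev ⊥ | push {0}
  [3] u=2 | in ⊥ | out − | ==
  [4] u=0 | in + | out ⊤ | prev 0 | push {}

Converged values:
  [0] ⊤
  [1] +
  [2] −

yes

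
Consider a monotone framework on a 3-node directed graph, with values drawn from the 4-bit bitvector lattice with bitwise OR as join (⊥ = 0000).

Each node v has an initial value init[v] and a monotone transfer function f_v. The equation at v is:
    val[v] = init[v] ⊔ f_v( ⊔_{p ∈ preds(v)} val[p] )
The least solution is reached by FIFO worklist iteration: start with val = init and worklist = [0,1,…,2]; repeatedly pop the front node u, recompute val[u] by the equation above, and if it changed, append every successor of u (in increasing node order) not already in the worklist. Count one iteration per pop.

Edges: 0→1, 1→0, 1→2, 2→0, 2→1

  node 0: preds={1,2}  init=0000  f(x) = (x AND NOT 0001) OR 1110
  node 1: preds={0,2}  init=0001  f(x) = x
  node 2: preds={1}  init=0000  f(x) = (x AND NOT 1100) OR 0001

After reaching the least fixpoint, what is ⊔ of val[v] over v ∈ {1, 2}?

Iteration log — 5 steps:
  step 1. node 0  ⊔preds=0001  new=1110  old=0000  +wl: 
  step 2. node 1  ⊔preds=1110  new=1111  old=0001  +wl: 0
  step 3. node 2  ⊔preds=1111  new=0011  old=0000  +wl: 1
  step 4. node 0  ⊔preds=1111  new=1110  stable
  step 5. node 1  ⊔preds=1111  new=1111  stable

Least fixpoint reached:
  node 0: 1110
  node 1: 1111
  node 2: 0011

1111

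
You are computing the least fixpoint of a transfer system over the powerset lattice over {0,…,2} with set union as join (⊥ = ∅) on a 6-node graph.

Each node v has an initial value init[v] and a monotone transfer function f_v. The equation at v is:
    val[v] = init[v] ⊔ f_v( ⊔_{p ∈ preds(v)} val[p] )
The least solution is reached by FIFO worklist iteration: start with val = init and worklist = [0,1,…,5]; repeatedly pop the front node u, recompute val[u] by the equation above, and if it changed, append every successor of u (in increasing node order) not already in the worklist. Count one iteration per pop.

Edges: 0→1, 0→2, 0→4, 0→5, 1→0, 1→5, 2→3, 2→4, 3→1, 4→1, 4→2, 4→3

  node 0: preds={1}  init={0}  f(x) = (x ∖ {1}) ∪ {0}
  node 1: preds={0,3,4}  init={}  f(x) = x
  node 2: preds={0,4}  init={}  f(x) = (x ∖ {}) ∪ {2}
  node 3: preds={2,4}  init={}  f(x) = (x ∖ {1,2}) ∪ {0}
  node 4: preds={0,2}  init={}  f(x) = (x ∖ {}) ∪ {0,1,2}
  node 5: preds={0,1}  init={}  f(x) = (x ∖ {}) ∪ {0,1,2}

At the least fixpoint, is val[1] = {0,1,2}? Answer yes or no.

yes

Iteration log — 15 steps:
  step 1. node 0  ⊔preds={}  new={0}  stable
  step 2. node 1  ⊔preds={0}  new={0}  old={}  +wl: 0
  step 3. node 2  ⊔preds={0}  new={0,2}  old={}  +wl: 
  step 4. node 3  ⊔preds={0,2}  new={0}  old={}  +wl: 1
  step 5. node 4  ⊔preds={0,2}  new={0,1,2}  old={}  +wl: 2,3
  step 6. node 5  ⊔preds={0}  new={0,1,2}  old={}  +wl: 
  step 7. node 0  ⊔preds={0}  new={0}  stable
  step 8. node 1  ⊔preds={0,1,2}  new={0,1,2}  old={0}  +wl: 0,5
  step 9. node 2  ⊔preds={0,1,2}  new={0,1,2}  old={0,2}  +wl: 4
  step 10. node 3  ⊔preds={0,1,2}  new={0}  stable
  step 11. node 0  ⊔preds={0,1,2}  new={0,2}  old={0}  +wl: 1,2
  step 12. node 5  ⊔preds={0,1,2}  new={0,1,2}  stable
  step 13. node 4  ⊔preds={0,1,2}  new={0,1,2}  stable
  step 14. node 1  ⊔preds={0,1,2}  new={0,1,2}  stable
  step 15. node 2  ⊔preds={0,1,2}  new={0,1,2}  stable

Least fixpoint reached:
  node 0: {0,2}
  node 1: {0,1,2}
  node 2: {0,1,2}
  node 3: {0}
  node 4: {0,1,2}
  node 5: {0,1,2}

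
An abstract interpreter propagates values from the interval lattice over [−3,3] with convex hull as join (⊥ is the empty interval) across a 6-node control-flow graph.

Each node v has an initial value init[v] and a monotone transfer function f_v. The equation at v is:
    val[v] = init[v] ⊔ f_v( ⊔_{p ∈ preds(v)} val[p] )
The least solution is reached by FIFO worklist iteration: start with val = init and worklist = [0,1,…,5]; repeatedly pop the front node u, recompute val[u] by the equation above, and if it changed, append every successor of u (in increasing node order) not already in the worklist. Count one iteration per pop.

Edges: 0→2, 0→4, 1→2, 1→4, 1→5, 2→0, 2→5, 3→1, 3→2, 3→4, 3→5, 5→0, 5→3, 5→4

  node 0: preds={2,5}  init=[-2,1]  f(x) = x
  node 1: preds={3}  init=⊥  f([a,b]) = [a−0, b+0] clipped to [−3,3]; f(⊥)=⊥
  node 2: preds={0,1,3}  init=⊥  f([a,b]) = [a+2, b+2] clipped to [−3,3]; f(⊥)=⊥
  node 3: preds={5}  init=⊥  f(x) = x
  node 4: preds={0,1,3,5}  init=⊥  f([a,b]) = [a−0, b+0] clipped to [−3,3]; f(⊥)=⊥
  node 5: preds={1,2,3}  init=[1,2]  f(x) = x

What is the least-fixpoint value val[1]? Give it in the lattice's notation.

[0,3]

Trace (16 dequeues):
  [1] u=0 | in [1,2] | out [-2,2] | prev [-2,1] | push {}
  [2] u=1 | in ⊥ | out ⊥ | ==
  [3] u=2 | in [-2,2] | out [0,3] | prev ⊥ | push {0}
  [4] u=3 | in [1,2] | out [1,2] | prev ⊥ | push {1,2}
  [5] u=4 | in [-2,2] | out [-2,2] | prev ⊥ | push {}
  [6] u=5 | in [0,3] | out [0,3] | prev [1,2] | push {3,4}
  [7] u=0 | in [0,3] | out [-2,3] | prev [-2,2] | push {}
  [8] u=1 | in [1,2] | out [1,2] | prev ⊥ | push {5}
  [9] u=2 | in [-2,3] | out [0,3] | ==
  [10] u=3 | in [0,3] | out [0,3] | prev [1,2] | push {1,2}
  [11] u=4 | in [-2,3] | out [-2,3] | prev [-2,2] | push {}
  [12] u=5 | in [0,3] | out [0,3] | ==
  [13] u=1 | in [0,3] | out [0,3] | prev [1,2] | push {4,5}
  [14] u=2 | in [-2,3] | out [0,3] | ==
  [15] u=4 | in [-2,3] | out [-2,3] | ==
  [16] u=5 | in [0,3] | out [0,3] | ==

Converged values:
  [0] [-2,3]
  [1] [0,3]
  [2] [0,3]
  [3] [0,3]
  [4] [-2,3]
  [5] [0,3]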